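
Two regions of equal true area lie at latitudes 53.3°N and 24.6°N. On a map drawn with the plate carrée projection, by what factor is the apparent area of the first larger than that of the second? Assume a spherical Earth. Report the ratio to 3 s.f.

Plate carrée maps x = Rλ, y = Rφ. The meridian scale is h = 1 and the parallel scale is k = 1/cos φ = sec φ.
Areal scale at 53.3°: h·k = 1.000 × 1.673 = 1.673.
Areal scale at 24.6°: h·k = 1.000 × 1.100 = 1.100.
Ratio = 1.673/1.100 ≈ 1.52.

1.52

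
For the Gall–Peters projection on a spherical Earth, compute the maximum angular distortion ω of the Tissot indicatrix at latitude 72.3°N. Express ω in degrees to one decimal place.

The Gall–Peters projection is cylindrical equal-area with φ₀ = 45°. Cylindrical equal-area (φ₀ = 45°): h = cos φ / cos 45° along meridians, k = cos 45° / cos φ along parallels; h·k = 1.
At 72.3°: h = 0.4300, k = 2.326; principal scales a = 2.326, b = 0.4300.
sin(ω/2) = (a − b)/(a + b) = 1.896/2.756 = 0.6879, so ω = 2 arcsin(0.6879) ≈ 86.9°.

86.9°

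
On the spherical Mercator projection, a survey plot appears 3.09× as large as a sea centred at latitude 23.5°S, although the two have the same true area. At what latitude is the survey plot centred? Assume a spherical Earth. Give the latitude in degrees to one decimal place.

On Mercator, (apparent₁)/(apparent₂) = sec²φ₁ / sec²φ₂ when true areas are equal.
cos²φ₂ / cos²φ₁ = 3.09  ⇒  cos φ₁ = cos 23.5° / √3.09 = 0.9171/1.758 = 0.5217.
φ₁ = arccos(0.5217) ≈ 58.6°.

58.6°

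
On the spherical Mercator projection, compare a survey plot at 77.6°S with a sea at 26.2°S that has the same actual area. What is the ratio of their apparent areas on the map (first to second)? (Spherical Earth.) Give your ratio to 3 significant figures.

Mercator is conformal with k = sec φ, so areal scale = k² = sec²φ.
At 77.6°: sec²(77.6°) = 1/0.2147² = 21.69.
At 26.2°: sec²(26.2°) = 1/0.8973² = 1.242.
Ratio = 21.69/1.242 = cos²(26.2°)/cos²(77.6°) ≈ 17.5.

17.5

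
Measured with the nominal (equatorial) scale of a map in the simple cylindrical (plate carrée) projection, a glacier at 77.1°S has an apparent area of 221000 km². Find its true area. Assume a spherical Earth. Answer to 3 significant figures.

For the equirectangular projection with φ₀ = 0 (plate carrée), h = 1 along meridians and k = sec φ along parallels.
Areal scale = h·k = 1 × sec φ; at 77.1°, h = 1.000, k = 4.479, so h·k = 4.479.
True area = apparent / (areal scale) = 221000 / 4.479 ≈ 49300 km².

49300 km²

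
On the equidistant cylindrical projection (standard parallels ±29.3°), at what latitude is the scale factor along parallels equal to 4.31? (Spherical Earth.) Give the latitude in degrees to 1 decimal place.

78.3°

With standard parallel φ₀ = 29.3°, the equirectangular projection gives x = Rλ cos φ₀, y = Rφ, so h = 1 and k = cos 29.3° / cos φ.
k = cos φ₀ / cos φ = 4.31  ⇒  cos φ = cos 29.3° / 4.31 = 0.2023.
φ = arccos(0.2023) ≈ 78.3°.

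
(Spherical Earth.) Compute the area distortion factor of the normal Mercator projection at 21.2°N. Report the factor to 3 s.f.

For Mercator, h = k = sec φ (a conformal cylindrical projection has a single point scale, 1/cos φ).
Areal scale = k² = sec²φ = 1/cos²(21.2°) = 1/0.9323² = 1.150.

1.15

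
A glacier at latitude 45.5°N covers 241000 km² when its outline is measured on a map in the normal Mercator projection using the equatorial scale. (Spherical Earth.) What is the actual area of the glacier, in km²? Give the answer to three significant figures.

The Mercator projection is conformal; its linear scale factor is the same in every direction and equals sec φ = 1/cos φ.
Areal scale = k² = sec²φ = 1/cos²(45.5°) = 1/0.7009² = 2.036.
True area = apparent / (areal scale) = 241000 / 2.036 ≈ 118000 km².

118000 km²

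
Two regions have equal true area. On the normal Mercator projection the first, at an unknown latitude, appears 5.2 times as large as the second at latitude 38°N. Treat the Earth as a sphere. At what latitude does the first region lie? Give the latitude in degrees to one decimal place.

Mercator areal scale is sec²φ, so apparent-area ratio = sec²φ₁ / sec²φ₂ = cos²φ₂ / cos²φ₁.
cos²φ₂ / cos²φ₁ = 5.2  ⇒  cos φ₁ = cos 38° / √5.2 = 0.7880/2.280 = 0.3456.
φ₁ = arccos(0.3456) ≈ 69.8°.

69.8°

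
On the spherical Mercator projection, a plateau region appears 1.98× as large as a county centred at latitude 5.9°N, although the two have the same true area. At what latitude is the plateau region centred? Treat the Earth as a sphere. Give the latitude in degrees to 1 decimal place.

45.0°

On Mercator, (apparent₁)/(apparent₂) = sec²φ₁ / sec²φ₂ when true areas are equal.
cos²φ₂ / cos²φ₁ = 1.98  ⇒  cos φ₁ = cos 5.9° / √1.98 = 0.9947/1.407 = 0.7069.
φ₁ = arccos(0.7069) ≈ 45.0°.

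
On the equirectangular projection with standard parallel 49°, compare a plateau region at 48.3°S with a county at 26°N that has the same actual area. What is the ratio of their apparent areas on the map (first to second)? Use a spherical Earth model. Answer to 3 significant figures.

1.35

With standard parallel φ₀ = 49°, the equirectangular projection gives x = Rλ cos φ₀, y = Rφ, so h = 1 and k = cos 49° / cos φ.
Areal scale at 48.3°: h·k = 1.000 × 0.9862 = 0.9862.
Areal scale at 26°: h·k = 1.000 × 0.7299 = 0.7299.
Ratio = 0.9862/0.7299 ≈ 1.35.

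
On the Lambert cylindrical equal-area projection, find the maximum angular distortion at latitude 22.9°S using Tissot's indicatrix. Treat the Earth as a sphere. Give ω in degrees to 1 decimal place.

The Lambert cylindrical equal-area projection is the cylindrical equal-area projection with its standard parallel at the equator (φ₀ = 0). A cylindrical equal-area projection with standard parallel φ₀ has meridian scale h = cos φ / cos φ₀ and parallel scale k = cos φ₀ / cos φ (so areas are preserved, h·k = 1).
At 22.9°: h = 0.9212, k = 1.086; principal scales a = 1.086, b = 0.9212.
sin(ω/2) = (a − b)/(a + b) = 0.1644/2.007 = 0.08191, so ω = 2 arcsin(0.08191) ≈ 9.4°.

9.4°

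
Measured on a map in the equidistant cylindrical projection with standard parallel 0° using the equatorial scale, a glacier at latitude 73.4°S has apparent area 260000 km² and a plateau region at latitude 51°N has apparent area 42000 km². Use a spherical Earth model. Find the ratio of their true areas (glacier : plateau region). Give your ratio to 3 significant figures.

On the plate carrée, areal scale = h·k = 1 × sec φ, so true area = apparent × cos φ.
True area of glacier: 260000 × cos(73.4°) = 260000 × 0.2857 = 74280 km².
True area of plateau region: 42000 × cos(51°) = 42000 × 0.6293 = 26430 km².
Ratio = 74280 / 26430 ≈ 2.81.

2.81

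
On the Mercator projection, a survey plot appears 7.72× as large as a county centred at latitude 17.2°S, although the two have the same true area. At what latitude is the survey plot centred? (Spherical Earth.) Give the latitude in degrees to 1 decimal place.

69.9°

Mercator areal scale is sec²φ, so apparent-area ratio = sec²φ₁ / sec²φ₂ = cos²φ₂ / cos²φ₁.
cos²φ₂ / cos²φ₁ = 7.72  ⇒  cos φ₁ = cos 17.2° / √7.72 = 0.9553/2.778 = 0.3438.
φ₁ = arccos(0.3438) ≈ 69.9°.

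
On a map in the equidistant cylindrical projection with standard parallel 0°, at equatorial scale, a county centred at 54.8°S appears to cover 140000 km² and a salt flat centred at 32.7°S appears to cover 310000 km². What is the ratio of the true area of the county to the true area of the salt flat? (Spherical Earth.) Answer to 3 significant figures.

0.309

Plate carrée has h = 1 and k = sec φ, giving areal scale sec φ; true area = (apparent area) · cos φ.
True area of county: 140000 × cos(54.8°) = 140000 × 0.5764 = 80700 km².
True area of salt flat: 310000 × cos(32.7°) = 310000 × 0.8415 = 260900 km².
Ratio = 80700 / 260900 ≈ 0.309.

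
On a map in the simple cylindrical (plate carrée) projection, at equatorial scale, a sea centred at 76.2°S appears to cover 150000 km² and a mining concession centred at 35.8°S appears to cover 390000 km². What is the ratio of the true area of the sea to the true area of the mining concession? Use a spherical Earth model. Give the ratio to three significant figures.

Plate carrée has h = 1 and k = sec φ, giving areal scale sec φ; true area = (apparent area) · cos φ.
True area of sea: 150000 × cos(76.2°) = 150000 × 0.2385 = 35780 km².
True area of mining concession: 390000 × cos(35.8°) = 390000 × 0.8111 = 316300 km².
Ratio = 35780 / 316300 ≈ 0.113.

0.113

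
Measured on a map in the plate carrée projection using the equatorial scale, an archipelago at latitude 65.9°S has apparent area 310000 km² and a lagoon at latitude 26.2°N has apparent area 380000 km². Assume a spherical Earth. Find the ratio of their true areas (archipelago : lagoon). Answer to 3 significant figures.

Plate carrée has h = 1 and k = sec φ, giving areal scale sec φ; true area = (apparent area) · cos φ.
True area of archipelago: 310000 × cos(65.9°) = 310000 × 0.4083 = 126600 km².
True area of lagoon: 380000 × cos(26.2°) = 380000 × 0.8973 = 341000 km².
Ratio = 126600 / 341000 ≈ 0.371.

0.371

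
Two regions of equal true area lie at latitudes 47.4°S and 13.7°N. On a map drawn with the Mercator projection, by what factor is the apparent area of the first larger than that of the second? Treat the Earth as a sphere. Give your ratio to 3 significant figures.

On Mercator, area is exaggerated by sec²φ = 1/cos²φ.
At 47.4°: sec²(47.4°) = 1/0.6769² = 2.183.
At 13.7°: sec²(13.7°) = 1/0.9715² = 1.059.
Ratio = 2.183/1.059 = cos²(13.7°)/cos²(47.4°) ≈ 2.06.

2.06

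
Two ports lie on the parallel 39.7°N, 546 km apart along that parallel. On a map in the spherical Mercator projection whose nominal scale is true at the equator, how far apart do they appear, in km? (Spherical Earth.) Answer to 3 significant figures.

710 km

For Mercator, h = k = sec φ (a conformal cylindrical projection has a single point scale, 1/cos φ).
Along the parallel, k = sec 39.7° = 1/0.7694 = 1.300.
Map distance = 546 × 1.300 ≈ 710 km.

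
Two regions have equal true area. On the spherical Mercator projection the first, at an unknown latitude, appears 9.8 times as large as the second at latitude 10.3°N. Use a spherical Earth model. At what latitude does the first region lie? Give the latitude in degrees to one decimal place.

Mercator areal scale is sec²φ, so apparent-area ratio = sec²φ₁ / sec²φ₂ = cos²φ₂ / cos²φ₁.
cos²φ₂ / cos²φ₁ = 9.8  ⇒  cos φ₁ = cos 10.3° / √9.8 = 0.9839/3.130 = 0.3143.
φ₁ = arccos(0.3143) ≈ 71.7°.

71.7°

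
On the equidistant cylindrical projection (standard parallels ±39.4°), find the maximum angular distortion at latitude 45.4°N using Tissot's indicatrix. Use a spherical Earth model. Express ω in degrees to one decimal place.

5.5°

With standard parallel φ₀ = 39.4°, the equirectangular projection gives x = Rλ cos φ₀, y = Rφ, so h = 1 and k = cos 39.4° / cos φ.
At 45.4°: h = 1.000, k = 1.101; principal scales a = 1.101, b = 1.000.
sin(ω/2) = (a − b)/(a + b) = 0.1005/2.101 = 0.04785, so ω = 2 arcsin(0.04785) ≈ 5.5°.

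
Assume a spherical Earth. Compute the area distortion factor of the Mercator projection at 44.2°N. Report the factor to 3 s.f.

1.95

The Mercator projection is conformal; its linear scale factor is the same in every direction and equals sec φ = 1/cos φ.
Areal scale = k² = sec²φ = 1/cos²(44.2°) = 1/0.7169² = 1.946.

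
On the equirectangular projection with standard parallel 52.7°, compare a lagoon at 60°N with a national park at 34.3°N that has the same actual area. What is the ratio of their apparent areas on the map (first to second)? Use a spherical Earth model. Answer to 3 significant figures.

With standard parallel φ₀ = 52.7°, the equirectangular projection gives x = Rλ cos φ₀, y = Rφ, so h = 1 and k = cos 52.7° / cos φ.
Areal scale at 60°: h·k = 1.000 × 1.212 = 1.212.
Areal scale at 34.3°: h·k = 1.000 × 0.7336 = 0.7336.
Ratio = 1.212/0.7336 ≈ 1.65.

1.65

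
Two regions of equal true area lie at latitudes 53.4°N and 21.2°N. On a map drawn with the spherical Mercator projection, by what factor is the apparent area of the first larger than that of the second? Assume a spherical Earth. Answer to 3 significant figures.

Mercator areal scale is sec²φ.
At 53.4°: sec²(53.4°) = 1/0.5962² = 2.813.
At 21.2°: sec²(21.2°) = 1/0.9323² = 1.150.
Ratio = 2.813/1.150 = cos²(21.2°)/cos²(53.4°) ≈ 2.45.

2.45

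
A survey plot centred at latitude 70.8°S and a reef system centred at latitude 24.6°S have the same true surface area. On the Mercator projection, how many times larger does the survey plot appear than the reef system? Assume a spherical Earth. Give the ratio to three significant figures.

On Mercator, area is exaggerated by sec²φ = 1/cos²φ.
At 70.8°: sec²(70.8°) = 1/0.3289² = 9.246.
At 24.6°: sec²(24.6°) = 1/0.9092² = 1.210.
Ratio = 9.246/1.210 = cos²(24.6°)/cos²(70.8°) ≈ 7.64.

7.64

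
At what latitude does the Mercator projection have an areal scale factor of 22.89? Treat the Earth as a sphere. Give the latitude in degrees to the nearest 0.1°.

Mercator areal scale is sec²φ.
sec²φ = 22.89  ⇒  cos²φ = 0.04369  ⇒  cos φ = 0.2090.
φ = arccos(0.2090) ≈ 77.9°.

77.9°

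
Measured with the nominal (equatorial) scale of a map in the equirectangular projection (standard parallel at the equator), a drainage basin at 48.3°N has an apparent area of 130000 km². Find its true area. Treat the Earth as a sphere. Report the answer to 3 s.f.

86500 km²

In the plate carrée (x = Rλ, y = Rφ), meridians are true-scale (h = 1) and parallels are stretched by k = sec φ.
Areal scale = h·k = 1 × sec φ; at 48.3°, h = 1.000, k = 1.503, so h·k = 1.503.
True area = apparent / (areal scale) = 130000 / 1.503 ≈ 86500 km².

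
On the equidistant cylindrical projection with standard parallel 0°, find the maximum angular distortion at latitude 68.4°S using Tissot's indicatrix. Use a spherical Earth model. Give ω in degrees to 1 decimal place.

In the plate carrée (x = Rλ, y = Rφ), meridians are true-scale (h = 1) and parallels are stretched by k = sec φ.
At 68.4°: h = 1.000, k = 2.716; principal scales a = 2.716, b = 1.000.
sin(ω/2) = (a − b)/(a + b) = 1.716/3.716 = 0.4619, so ω = 2 arcsin(0.4619) ≈ 55.0°.

55.0°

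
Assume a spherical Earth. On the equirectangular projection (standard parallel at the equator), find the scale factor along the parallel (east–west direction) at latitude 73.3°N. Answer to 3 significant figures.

Plate carrée maps x = Rλ, y = Rφ. The meridian scale is h = 1 and the parallel scale is k = 1/cos φ = sec φ.
k = 1/cos 73.3° = 1/0.2874 = 3.480.

3.48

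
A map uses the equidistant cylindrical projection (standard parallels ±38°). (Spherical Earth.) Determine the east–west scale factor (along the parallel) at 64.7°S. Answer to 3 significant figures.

1.84

With standard parallel φ₀ = 38°, the equirectangular projection gives x = Rλ cos φ₀, y = Rφ, so h = 1 and k = cos 38° / cos φ.
k = cos 38° / cos 64.7° = 0.7880/0.4274 = 1.844.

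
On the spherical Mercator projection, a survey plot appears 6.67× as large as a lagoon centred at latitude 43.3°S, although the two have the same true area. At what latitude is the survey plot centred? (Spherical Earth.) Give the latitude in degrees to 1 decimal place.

73.6°

On Mercator, (apparent₁)/(apparent₂) = sec²φ₁ / sec²φ₂ when true areas are equal.
cos²φ₂ / cos²φ₁ = 6.67  ⇒  cos φ₁ = cos 43.3° / √6.67 = 0.7278/2.583 = 0.2818.
φ₁ = arccos(0.2818) ≈ 73.6°.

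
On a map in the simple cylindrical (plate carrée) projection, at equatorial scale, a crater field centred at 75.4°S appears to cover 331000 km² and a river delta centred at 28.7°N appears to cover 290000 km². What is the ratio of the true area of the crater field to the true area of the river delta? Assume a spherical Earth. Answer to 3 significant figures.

0.328

On the plate carrée, areal scale = h·k = 1 × sec φ, so true area = apparent × cos φ.
True area of crater field: 331000 × cos(75.4°) = 331000 × 0.2521 = 83430 km².
True area of river delta: 290000 × cos(28.7°) = 290000 × 0.8771 = 254400 km².
Ratio = 83430 / 254400 ≈ 0.328.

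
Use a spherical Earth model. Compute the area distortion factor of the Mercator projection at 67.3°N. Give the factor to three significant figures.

6.71

For Mercator, h = k = sec φ (a conformal cylindrical projection has a single point scale, 1/cos φ).
Areal scale = k² = sec²φ = 1/cos²(67.3°) = 1/0.3859² = 6.715.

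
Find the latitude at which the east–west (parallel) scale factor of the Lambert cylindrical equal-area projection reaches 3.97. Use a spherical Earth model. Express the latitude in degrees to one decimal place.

The Lambert cylindrical equal-area projection is the cylindrical equal-area projection with its standard parallel at the equator (φ₀ = 0). Cylindrical equal-area (φ₀ = 0°): h = cos φ / cos 0° along meridians, k = cos 0° / cos φ along parallels; h·k = 1.
k = cos φ₀ / cos φ = 3.97  ⇒  cos φ = cos 0° / 3.97 = 0.2519.
φ = arccos(0.2519) ≈ 75.4°.

75.4°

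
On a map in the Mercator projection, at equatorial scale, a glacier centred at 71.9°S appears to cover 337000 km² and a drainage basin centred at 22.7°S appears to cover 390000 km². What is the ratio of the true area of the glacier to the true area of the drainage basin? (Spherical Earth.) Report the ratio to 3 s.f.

Mercator's areal exaggeration is sec²φ; hence true area = (apparent area) · cos²φ.
True area of glacier: 337000 × cos²(71.9°) = 337000 × 0.09652 = 32530 km².
True area of drainage basin: 390000 × cos²(22.7°) = 390000 × 0.8511 = 331900 km².
Ratio = 32530 / 331900 ≈ 0.0980.

0.0980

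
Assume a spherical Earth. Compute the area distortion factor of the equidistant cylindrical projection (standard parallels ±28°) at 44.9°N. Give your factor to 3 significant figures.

The equidistant cylindrical projection with φ₀ = 28° has h = 1 (meridians true) and k = cos φ₀ / cos φ along parallels.
Areal scale = h·k = 1 × cos φ₀ / cos φ; at 44.9°, h = 1.000, k = 1.247, so h·k = 1.247.

1.25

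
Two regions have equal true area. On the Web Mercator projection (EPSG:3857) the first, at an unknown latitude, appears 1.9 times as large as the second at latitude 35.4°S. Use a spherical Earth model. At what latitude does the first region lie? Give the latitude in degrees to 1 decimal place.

53.7°

On Mercator, (apparent₁)/(apparent₂) = sec²φ₁ / sec²φ₂ when true areas are equal.
cos²φ₂ / cos²φ₁ = 1.9  ⇒  cos φ₁ = cos 35.4° / √1.9 = 0.8151/1.378 = 0.5914.
φ₁ = arccos(0.5914) ≈ 53.7°.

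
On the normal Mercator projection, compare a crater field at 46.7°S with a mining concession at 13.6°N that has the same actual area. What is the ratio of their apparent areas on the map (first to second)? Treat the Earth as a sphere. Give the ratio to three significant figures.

Mercator areal scale is sec²φ.
At 46.7°: sec²(46.7°) = 1/0.6858² = 2.126.
At 13.6°: sec²(13.6°) = 1/0.9720² = 1.059.
Ratio = 2.126/1.059 = cos²(13.6°)/cos²(46.7°) ≈ 2.01.

2.01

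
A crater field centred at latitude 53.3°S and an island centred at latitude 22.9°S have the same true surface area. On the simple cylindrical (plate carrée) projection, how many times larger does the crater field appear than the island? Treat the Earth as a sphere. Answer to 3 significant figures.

For the equirectangular projection with φ₀ = 0 (plate carrée), h = 1 along meridians and k = sec φ along parallels.
Areal scale at 53.3°: h·k = 1.000 × 1.673 = 1.673.
Areal scale at 22.9°: h·k = 1.000 × 1.086 = 1.086.
Ratio = 1.673/1.086 ≈ 1.54.

1.54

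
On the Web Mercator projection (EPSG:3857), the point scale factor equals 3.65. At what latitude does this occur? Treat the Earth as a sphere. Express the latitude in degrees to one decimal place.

Mercator scale is k = sec φ = 1/cos φ.
1/cos φ = 3.65  ⇒  cos φ = 0.2740  ⇒  φ = arccos(0.2740) ≈ 74.1°.

74.1°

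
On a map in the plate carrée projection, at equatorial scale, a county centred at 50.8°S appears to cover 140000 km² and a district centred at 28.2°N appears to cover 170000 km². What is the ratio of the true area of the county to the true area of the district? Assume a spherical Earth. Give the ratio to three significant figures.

0.591

Plate carrée has h = 1 and k = sec φ, giving areal scale sec φ; true area = (apparent area) · cos φ.
True area of county: 140000 × cos(50.8°) = 140000 × 0.6320 = 88480 km².
True area of district: 170000 × cos(28.2°) = 170000 × 0.8813 = 149800 km².
Ratio = 88480 / 149800 ≈ 0.591.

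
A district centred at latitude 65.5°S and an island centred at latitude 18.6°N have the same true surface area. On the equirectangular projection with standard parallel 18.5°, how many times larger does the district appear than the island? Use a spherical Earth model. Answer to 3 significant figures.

With standard parallel φ₀ = 18.5°, the equirectangular projection gives x = Rλ cos φ₀, y = Rφ, so h = 1 and k = cos 18.5° / cos φ.
Areal scale at 65.5°: h·k = 1.000 × 2.287 = 2.287.
Areal scale at 18.6°: h·k = 1.000 × 1.001 = 1.001.
Ratio = 2.287/1.001 ≈ 2.29.

2.29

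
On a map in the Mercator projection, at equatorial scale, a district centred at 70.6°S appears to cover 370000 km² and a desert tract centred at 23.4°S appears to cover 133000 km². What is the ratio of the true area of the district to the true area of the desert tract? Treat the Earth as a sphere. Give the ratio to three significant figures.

0.364

Mercator's areal exaggeration is sec²φ; hence true area = (apparent area) · cos²φ.
True area of district: 370000 × cos²(70.6°) = 370000 × 0.1103 = 40820 km².
True area of desert tract: 133000 × cos²(23.4°) = 133000 × 0.8423 = 112000 km².
Ratio = 40820 / 112000 ≈ 0.364.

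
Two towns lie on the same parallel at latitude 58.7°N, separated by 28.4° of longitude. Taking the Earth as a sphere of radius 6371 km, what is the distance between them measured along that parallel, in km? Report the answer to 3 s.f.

1640 km

Arc length along a parallel = R cos φ · Δλ (with Δλ in radians).
= 6371 × cos 58.7° × (28.4° × π/180) = 6371 × 0.5195 × 0.4957 ≈ 1640 km.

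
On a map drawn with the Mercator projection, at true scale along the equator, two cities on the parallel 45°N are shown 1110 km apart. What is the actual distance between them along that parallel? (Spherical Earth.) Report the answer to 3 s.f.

The Mercator projection is conformal; its linear scale factor is the same in every direction and equals sec φ = 1/cos φ.
Along the parallel at 45°, map distances are exaggerated by k = sec 45° = 1.414.
True distance = 1110 / 1.414 = 1110 × cos 45° ≈ 785 km.

785 km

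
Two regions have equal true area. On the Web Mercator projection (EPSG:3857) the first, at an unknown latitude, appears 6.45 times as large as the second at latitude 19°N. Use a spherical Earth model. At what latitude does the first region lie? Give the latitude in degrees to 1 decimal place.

For equal true areas on Mercator, apparent areas scale as sec²φ, so the ratio is cos²φ₂ / cos²φ₁.
cos²φ₂ / cos²φ₁ = 6.45  ⇒  cos φ₁ = cos 19° / √6.45 = 0.9455/2.540 = 0.3723.
φ₁ = arccos(0.3723) ≈ 68.1°.

68.1°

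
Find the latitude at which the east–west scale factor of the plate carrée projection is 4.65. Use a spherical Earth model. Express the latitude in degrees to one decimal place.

Plate carrée: h = 1, k = sec φ along parallels.
sec φ = 4.65  ⇒  cos φ = 0.2151  ⇒  φ ≈ 77.6°.

77.6°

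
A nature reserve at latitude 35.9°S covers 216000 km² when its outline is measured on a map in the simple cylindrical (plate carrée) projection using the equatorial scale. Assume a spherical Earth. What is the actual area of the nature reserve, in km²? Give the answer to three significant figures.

In the plate carrée (x = Rλ, y = Rφ), meridians are true-scale (h = 1) and parallels are stretched by k = sec φ.
Areal scale = h·k = 1 × sec φ; at 35.9°, h = 1.000, k = 1.235, so h·k = 1.235.
True area = apparent / (areal scale) = 216000 / 1.235 ≈ 175000 km².

175000 km²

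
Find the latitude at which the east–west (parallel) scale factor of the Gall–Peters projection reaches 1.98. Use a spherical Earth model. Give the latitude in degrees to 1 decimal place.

69.1°

The Gall–Peters projection is cylindrical equal-area with φ₀ = 45°. A cylindrical equal-area projection with standard parallel φ₀ has meridian scale h = cos φ / cos φ₀ and parallel scale k = cos φ₀ / cos φ (so areas are preserved, h·k = 1).
k = cos φ₀ / cos φ = 1.98  ⇒  cos φ = cos 45° / 1.98 = 0.3571.
φ = arccos(0.3571) ≈ 69.1°.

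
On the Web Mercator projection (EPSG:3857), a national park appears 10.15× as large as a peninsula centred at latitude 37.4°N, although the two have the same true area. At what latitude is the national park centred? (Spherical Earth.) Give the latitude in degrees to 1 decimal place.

75.6°

For equal true areas on Mercator, apparent areas scale as sec²φ, so the ratio is cos²φ₂ / cos²φ₁.
cos²φ₂ / cos²φ₁ = 10.15  ⇒  cos φ₁ = cos 37.4° / √10.15 = 0.7944/3.186 = 0.2494.
φ₁ = arccos(0.2494) ≈ 75.6°.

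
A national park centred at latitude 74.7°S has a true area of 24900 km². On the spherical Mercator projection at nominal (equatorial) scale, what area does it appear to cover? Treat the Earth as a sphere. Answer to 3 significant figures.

Mercator is conformal, so the point scale is isotropic: h = k = sec φ = 1/cos φ.
Areal scale = k² = sec²φ = 1/cos²(74.7°) = 1/0.2639² = 14.36.
Apparent area = 24900 × 14.36 ≈ 358000 km².

358000 km²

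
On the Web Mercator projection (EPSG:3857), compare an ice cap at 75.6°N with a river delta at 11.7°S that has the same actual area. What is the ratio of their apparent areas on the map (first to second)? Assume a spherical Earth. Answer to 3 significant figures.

15.5

Mercator areal scale is sec²φ.
At 75.6°: sec²(75.6°) = 1/0.2487² = 16.17.
At 11.7°: sec²(11.7°) = 1/0.9792² = 1.043.
Ratio = 16.17/1.043 = cos²(11.7°)/cos²(75.6°) ≈ 15.5.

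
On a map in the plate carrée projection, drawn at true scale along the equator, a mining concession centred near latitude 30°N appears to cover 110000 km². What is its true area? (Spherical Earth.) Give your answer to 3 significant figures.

For the equirectangular projection with φ₀ = 0 (plate carrée), h = 1 along meridians and k = sec φ along parallels.
Areal scale = h·k = 1 × sec φ; at 30°, h = 1.000, k = 1.155, so h·k = 1.155.
True area = apparent / (areal scale) = 110000 / 1.155 ≈ 95300 km².

95300 km²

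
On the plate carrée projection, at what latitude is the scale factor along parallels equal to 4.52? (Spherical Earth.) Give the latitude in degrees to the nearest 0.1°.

77.2°

Plate carrée: h = 1, k = sec φ along parallels.
sec φ = 4.52  ⇒  cos φ = 0.2212  ⇒  φ ≈ 77.2°.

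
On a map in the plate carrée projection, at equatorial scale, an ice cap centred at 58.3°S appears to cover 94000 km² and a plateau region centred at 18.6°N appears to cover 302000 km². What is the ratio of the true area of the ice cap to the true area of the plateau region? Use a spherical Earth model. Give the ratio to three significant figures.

0.173

Plate carrée has h = 1 and k = sec φ, giving areal scale sec φ; true area = (apparent area) · cos φ.
True area of ice cap: 94000 × cos(58.3°) = 94000 × 0.5255 = 49390 km².
True area of plateau region: 302000 × cos(18.6°) = 302000 × 0.9478 = 286200 km².
Ratio = 49390 / 286200 ≈ 0.173.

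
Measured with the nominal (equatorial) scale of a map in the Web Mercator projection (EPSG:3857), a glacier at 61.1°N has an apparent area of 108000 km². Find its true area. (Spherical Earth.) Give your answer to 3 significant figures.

25200 km²

For Mercator, h = k = sec φ (a conformal cylindrical projection has a single point scale, 1/cos φ).
Areal scale = k² = sec²φ = 1/cos²(61.1°) = 1/0.4833² = 4.282.
True area = apparent / (areal scale) = 108000 / 4.282 ≈ 25200 km².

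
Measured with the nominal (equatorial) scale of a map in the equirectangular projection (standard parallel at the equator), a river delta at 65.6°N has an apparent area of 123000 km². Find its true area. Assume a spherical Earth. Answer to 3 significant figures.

50800 km²

For the equirectangular projection with φ₀ = 0 (plate carrée), h = 1 along meridians and k = sec φ along parallels.
Areal scale = h·k = 1 × sec φ; at 65.6°, h = 1.000, k = 2.421, so h·k = 2.421.
True area = apparent / (areal scale) = 123000 / 2.421 ≈ 50800 km².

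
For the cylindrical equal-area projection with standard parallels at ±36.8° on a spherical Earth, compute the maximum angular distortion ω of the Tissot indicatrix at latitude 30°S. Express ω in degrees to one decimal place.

9.0°

For cylindrical equal-area with standard parallel φ₀, h = cos φ / cos φ₀ and k = cos φ₀ / cos φ, so h·k = 1.
At 30°: h = 1.082, k = 0.9246; principal scales a = 1.082, b = 0.9246.
sin(ω/2) = (a − b)/(a + b) = 0.1569/2.006 = 0.07823, so ω = 2 arcsin(0.07823) ≈ 9.0°.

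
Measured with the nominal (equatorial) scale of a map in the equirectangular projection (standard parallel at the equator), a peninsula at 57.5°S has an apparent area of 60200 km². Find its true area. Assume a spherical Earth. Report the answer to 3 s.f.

For the equirectangular projection with φ₀ = 0 (plate carrée), h = 1 along meridians and k = sec φ along parallels.
Areal scale = h·k = 1 × sec φ; at 57.5°, h = 1.000, k = 1.861, so h·k = 1.861.
True area = apparent / (areal scale) = 60200 / 1.861 ≈ 32300 km².

32300 km²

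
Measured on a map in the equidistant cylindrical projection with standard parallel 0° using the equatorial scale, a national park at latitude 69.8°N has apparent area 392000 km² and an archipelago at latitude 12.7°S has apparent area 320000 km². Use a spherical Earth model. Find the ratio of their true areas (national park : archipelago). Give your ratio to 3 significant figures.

Plate carrée has h = 1 and k = sec φ, giving areal scale sec φ; true area = (apparent area) · cos φ.
True area of national park: 392000 × cos(69.8°) = 392000 × 0.3453 = 135400 km².
True area of archipelago: 320000 × cos(12.7°) = 320000 × 0.9755 = 312200 km².
Ratio = 135400 / 312200 ≈ 0.434.

0.434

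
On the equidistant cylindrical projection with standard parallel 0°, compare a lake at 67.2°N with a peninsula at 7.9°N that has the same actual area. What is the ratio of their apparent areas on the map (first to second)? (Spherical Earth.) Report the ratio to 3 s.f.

2.56

For the equirectangular projection with φ₀ = 0 (plate carrée), h = 1 along meridians and k = sec φ along parallels.
Areal scale at 67.2°: h·k = 1.000 × 2.581 = 2.581.
Areal scale at 7.9°: h·k = 1.000 × 1.010 = 1.010.
Ratio = 2.581/1.010 ≈ 2.56.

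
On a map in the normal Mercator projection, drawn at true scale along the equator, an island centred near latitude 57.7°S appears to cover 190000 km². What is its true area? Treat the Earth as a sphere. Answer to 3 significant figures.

The Mercator projection is conformal; its linear scale factor is the same in every direction and equals sec φ = 1/cos φ.
Areal scale = k² = sec²φ = 1/cos²(57.7°) = 1/0.5344² = 3.502.
True area = apparent / (areal scale) = 190000 / 3.502 ≈ 54300 km².

54300 km²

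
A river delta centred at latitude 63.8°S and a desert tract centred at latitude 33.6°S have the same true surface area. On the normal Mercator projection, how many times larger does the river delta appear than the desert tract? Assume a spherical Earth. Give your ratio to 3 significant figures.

Mercator is conformal with k = sec φ, so areal scale = k² = sec²φ.
At 63.8°: sec²(63.8°) = 1/0.4415² = 5.130.
At 33.6°: sec²(33.6°) = 1/0.8329² = 1.441.
Ratio = 5.130/1.441 = cos²(33.6°)/cos²(63.8°) ≈ 3.56.

3.56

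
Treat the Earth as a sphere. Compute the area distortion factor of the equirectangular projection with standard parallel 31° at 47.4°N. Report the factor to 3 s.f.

With standard parallel φ₀ = 31°, the equirectangular projection gives x = Rλ cos φ₀, y = Rφ, so h = 1 and k = cos 31° / cos φ.
Areal scale = h·k = 1 × cos φ₀ / cos φ; at 47.4°, h = 1.000, k = 1.266, so h·k = 1.266.

1.27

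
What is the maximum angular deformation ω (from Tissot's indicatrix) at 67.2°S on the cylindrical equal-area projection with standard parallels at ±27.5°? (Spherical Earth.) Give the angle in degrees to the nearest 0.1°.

A cylindrical equal-area projection with standard parallel φ₀ has meridian scale h = cos φ / cos φ₀ and parallel scale k = cos φ₀ / cos φ (so areas are preserved, h·k = 1).
At 67.2°: h = 0.4369, k = 2.289; principal scales a = 2.289, b = 0.4369.
sin(ω/2) = (a − b)/(a + b) = 1.852/2.726 = 0.6795, so ω = 2 arcsin(0.6795) ≈ 85.6°.

85.6°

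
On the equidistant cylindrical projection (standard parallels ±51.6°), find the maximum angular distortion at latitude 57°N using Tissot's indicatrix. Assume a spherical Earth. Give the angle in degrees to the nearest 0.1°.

7.5°

In the equirectangular projection with standard parallel φ₀ = 51.6° (x = Rλ cos φ₀, y = Rφ), meridians are true-scale (h = 1) and the parallel scale is k = cos φ₀ / cos φ.
At 57°: h = 1.000, k = 1.140; principal scales a = 1.140, b = 1.000.
sin(ω/2) = (a − b)/(a + b) = 0.1405/2.140 = 0.06563, so ω = 2 arcsin(0.06563) ≈ 7.5°.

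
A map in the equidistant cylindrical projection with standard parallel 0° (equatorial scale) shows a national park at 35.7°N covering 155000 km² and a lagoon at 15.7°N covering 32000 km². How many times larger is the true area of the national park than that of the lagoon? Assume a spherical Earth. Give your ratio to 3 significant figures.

On the plate carrée, areal scale = h·k = 1 × sec φ, so true area = apparent × cos φ.
True area of national park: 155000 × cos(35.7°) = 155000 × 0.8121 = 125900 km².
True area of lagoon: 32000 × cos(15.7°) = 32000 × 0.9627 = 30810 km².
Ratio = 125900 / 30810 ≈ 4.09.

4.09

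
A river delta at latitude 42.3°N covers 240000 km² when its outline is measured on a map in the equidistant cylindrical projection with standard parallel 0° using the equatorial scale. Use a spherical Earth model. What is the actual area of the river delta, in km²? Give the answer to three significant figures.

178000 km²

Plate carrée maps x = Rλ, y = Rφ. The meridian scale is h = 1 and the parallel scale is k = 1/cos φ = sec φ.
Areal scale = h·k = 1 × sec φ; at 42.3°, h = 1.000, k = 1.352, so h·k = 1.352.
True area = apparent / (areal scale) = 240000 / 1.352 ≈ 178000 km².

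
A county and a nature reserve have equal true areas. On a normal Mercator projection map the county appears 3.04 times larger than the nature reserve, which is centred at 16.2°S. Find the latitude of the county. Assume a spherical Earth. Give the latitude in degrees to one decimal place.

56.6°

For equal true areas on Mercator, apparent areas scale as sec²φ, so the ratio is cos²φ₂ / cos²φ₁.
cos²φ₂ / cos²φ₁ = 3.04  ⇒  cos φ₁ = cos 16.2° / √3.04 = 0.9603/1.744 = 0.5508.
φ₁ = arccos(0.5508) ≈ 56.6°.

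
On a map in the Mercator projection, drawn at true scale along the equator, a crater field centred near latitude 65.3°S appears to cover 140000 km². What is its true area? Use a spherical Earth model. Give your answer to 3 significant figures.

24400 km²

For Mercator, h = k = sec φ (a conformal cylindrical projection has a single point scale, 1/cos φ).
Areal scale = k² = sec²φ = 1/cos²(65.3°) = 1/0.4179² = 5.727.
True area = apparent / (areal scale) = 140000 / 5.727 ≈ 24400 km².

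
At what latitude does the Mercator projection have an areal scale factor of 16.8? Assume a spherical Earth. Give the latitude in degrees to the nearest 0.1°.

Mercator areal scale is sec²φ.
sec²φ = 16.8  ⇒  cos²φ = 0.05952  ⇒  cos φ = 0.2440.
φ = arccos(0.2440) ≈ 75.9°.

75.9°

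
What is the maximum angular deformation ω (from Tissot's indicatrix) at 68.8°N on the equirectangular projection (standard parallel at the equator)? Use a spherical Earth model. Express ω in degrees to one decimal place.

For the equirectangular projection with φ₀ = 0 (plate carrée), h = 1 along meridians and k = sec φ along parallels.
At 68.8°: h = 1.000, k = 2.765; principal scales a = 2.765, b = 1.000.
sin(ω/2) = (a − b)/(a + b) = 1.765/3.765 = 0.4688, so ω = 2 arcsin(0.4688) ≈ 55.9°.

55.9°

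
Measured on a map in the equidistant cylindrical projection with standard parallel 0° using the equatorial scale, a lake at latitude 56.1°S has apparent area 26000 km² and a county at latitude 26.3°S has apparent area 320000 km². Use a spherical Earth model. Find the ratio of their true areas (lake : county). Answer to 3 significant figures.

Plate carrée has h = 1 and k = sec φ, giving areal scale sec φ; true area = (apparent area) · cos φ.
True area of lake: 26000 × cos(56.1°) = 26000 × 0.5577 = 14500 km².
True area of county: 320000 × cos(26.3°) = 320000 × 0.8965 = 286900 km².
Ratio = 14500 / 286900 ≈ 0.0505.

0.0505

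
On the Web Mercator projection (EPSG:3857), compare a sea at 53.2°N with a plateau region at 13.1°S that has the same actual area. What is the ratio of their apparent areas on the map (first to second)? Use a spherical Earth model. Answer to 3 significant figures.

2.64

Mercator areal scale is sec²φ.
At 53.2°: sec²(53.2°) = 1/0.5990² = 2.787.
At 13.1°: sec²(13.1°) = 1/0.9740² = 1.054.
Ratio = 2.787/1.054 = cos²(13.1°)/cos²(53.2°) ≈ 2.64.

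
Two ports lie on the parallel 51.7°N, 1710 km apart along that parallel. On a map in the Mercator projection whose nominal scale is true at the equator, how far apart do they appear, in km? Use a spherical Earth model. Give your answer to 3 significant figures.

2760 km

Mercator is conformal, so the point scale is isotropic: h = k = sec φ = 1/cos φ.
Along the parallel, k = sec 51.7° = 1/0.6198 = 1.613.
Map distance = 1710 × 1.613 ≈ 2760 km.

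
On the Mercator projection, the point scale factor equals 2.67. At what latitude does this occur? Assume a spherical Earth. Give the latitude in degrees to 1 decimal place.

68.0°

Mercator scale is k = sec φ = 1/cos φ.
1/cos φ = 2.67  ⇒  cos φ = 0.3745  ⇒  φ = arccos(0.3745) ≈ 68.0°.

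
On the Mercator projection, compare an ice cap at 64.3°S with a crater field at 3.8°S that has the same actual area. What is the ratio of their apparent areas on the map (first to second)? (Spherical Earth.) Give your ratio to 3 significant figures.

Mercator areal scale is sec²φ.
At 64.3°: sec²(64.3°) = 1/0.4337² = 5.317.
At 3.8°: sec²(3.8°) = 1/0.9978² = 1.004.
Ratio = 5.317/1.004 = cos²(3.8°)/cos²(64.3°) ≈ 5.29.

5.29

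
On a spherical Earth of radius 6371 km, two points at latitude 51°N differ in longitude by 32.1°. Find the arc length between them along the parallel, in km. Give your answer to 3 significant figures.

2250 km

Arc length along a parallel = R cos φ · Δλ (with Δλ in radians).
= 6371 × cos 51° × (32.1° × π/180) = 6371 × 0.6293 × 0.5603 ≈ 2250 km.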